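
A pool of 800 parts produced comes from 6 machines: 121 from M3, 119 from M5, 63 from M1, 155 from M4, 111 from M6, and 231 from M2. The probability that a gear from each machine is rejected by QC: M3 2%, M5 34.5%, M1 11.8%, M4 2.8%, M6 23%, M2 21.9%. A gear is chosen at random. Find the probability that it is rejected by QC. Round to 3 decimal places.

0.164

By Bayes' rule, posterior ∝ prior × likelihood:
  M3: 0.15125 × 0.02 = 0.003025
  M5: 0.14875 × 0.345 = 0.05131875
  M1: 0.07875 × 0.118 = 0.0092925
  M4: 0.19375 × 0.028 = 0.005425
  M6: 0.13875 × 0.23 = 0.0319125
  M2: 0.28875 × 0.219 = 0.06323625
P(rejected) = 0.003025 + 0.05131875 + 0.0092925 + 0.005425 + 0.0319125 + 0.06323625 = 0.16421 → 0.164.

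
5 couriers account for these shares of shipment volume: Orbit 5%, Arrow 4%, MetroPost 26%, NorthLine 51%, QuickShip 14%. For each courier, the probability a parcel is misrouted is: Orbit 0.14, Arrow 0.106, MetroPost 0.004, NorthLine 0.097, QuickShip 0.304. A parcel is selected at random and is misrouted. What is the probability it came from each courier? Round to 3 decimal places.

Prior × likelihood for each hypothesis:
  Orbit: 0.05 × 0.14 = 0.007
  Arrow: 0.04 × 0.106 = 0.00424
  MetroPost: 0.26 × 0.004 = 0.00104
  NorthLine: 0.51 × 0.097 = 0.04947
  QuickShip: 0.14 × 0.304 = 0.04256
Total = 0.10431.
P(Orbit | misrouted) = 0.007/0.10431 ≈ 0.067
P(Arrow | misrouted) = 0.00424/0.10431 ≈ 0.041
P(MetroPost | misrouted) = 0.00104/0.10431 ≈ 0.010
P(NorthLine | misrouted) = 0.04947/0.10431 ≈ 0.474
P(QuickShip | misrouted) = 0.04256/0.10431 ≈ 0.408

Orbit 0.067, Arrow 0.041, MetroPost 0.010, NorthLine 0.474, QuickShip 0.408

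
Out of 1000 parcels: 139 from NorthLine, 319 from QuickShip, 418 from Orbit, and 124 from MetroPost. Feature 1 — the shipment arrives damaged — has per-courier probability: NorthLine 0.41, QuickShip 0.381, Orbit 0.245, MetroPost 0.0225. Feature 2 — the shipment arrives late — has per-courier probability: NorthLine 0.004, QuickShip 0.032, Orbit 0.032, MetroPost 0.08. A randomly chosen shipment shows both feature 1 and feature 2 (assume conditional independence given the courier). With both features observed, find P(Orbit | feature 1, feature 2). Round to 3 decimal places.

0.430

Prior × likelihood for each hypothesis:
  NorthLine: 0.139 × 0.41 × 0.004 = 0.00022796
  QuickShip: 0.319 × 0.381 × 0.032 = 0.003889248
  Orbit: 0.418 × 0.245 × 0.032 = 0.00327712
  MetroPost: 0.124 × 0.0225 × 0.08 = 0.0002232
Sum = 0.007617528.
P(Orbit | evidence) = 0.00327712 / 0.007617528 ≈ 0.430.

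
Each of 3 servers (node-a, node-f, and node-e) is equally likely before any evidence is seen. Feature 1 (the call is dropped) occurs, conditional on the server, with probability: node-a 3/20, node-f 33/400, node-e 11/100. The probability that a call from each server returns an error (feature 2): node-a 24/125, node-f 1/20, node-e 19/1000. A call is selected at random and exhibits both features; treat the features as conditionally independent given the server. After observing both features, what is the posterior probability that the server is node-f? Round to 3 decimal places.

Since the prior is uniform, the posterior is proportional to the likelihood:
  node-a: 0.15 × 0.192 = 0.0288
  node-f: 0.0825 × 0.05 = 0.004125
  node-e: 0.11 × 0.019 = 0.00209
Normalizing constant = 0.035015.
P(node-f | evidence) = 0.004125 / 0.035015 ≈ 0.118.

0.118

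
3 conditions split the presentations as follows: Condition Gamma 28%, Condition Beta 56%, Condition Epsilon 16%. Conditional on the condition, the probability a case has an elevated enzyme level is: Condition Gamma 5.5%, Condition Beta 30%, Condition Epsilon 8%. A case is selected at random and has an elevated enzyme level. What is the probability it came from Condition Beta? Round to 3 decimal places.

Prior × likelihood for each hypothesis:
  Condition Gamma: 0.28 × 0.055 = 0.0154
  Condition Beta: 0.56 × 0.3 = 0.168
  Condition Epsilon: 0.16 × 0.08 = 0.0128
Total = 0.1962.
P(Condition Beta | evidence) = 0.168 / 0.1962 ≈ 0.856.

0.856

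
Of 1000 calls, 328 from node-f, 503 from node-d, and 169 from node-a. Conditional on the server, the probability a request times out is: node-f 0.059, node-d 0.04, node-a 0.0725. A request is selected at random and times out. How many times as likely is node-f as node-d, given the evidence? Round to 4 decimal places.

Compute prior × likelihood for every hypothesis:
  node-f: 0.328 × 0.059 = 0.019352
  node-d: 0.503 × 0.04 = 0.02012
  node-a: 0.169 × 0.0725 = 0.0122525
Sum = 0.0517245.
The ratio is 0.019352 / 0.02012 (the normalizer cancels) = 0.9618.

0.9618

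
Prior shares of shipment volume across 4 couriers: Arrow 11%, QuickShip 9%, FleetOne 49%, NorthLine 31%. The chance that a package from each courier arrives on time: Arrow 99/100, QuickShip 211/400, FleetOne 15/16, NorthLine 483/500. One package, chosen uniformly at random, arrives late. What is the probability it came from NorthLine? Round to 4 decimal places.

Taking complements, P(late | each) = Arrow 0.01, QuickShip 0.4725, FleetOne 0.0625, NorthLine 0.034.
Unnormalized posteriors (prior × likelihood):
  Arrow: 0.11 × 0.01 = 0.0011
  QuickShip: 0.09 × 0.4725 = 0.042525
  FleetOne: 0.49 × 0.0625 = 0.030625
  NorthLine: 0.31 × 0.034 = 0.01054
Total = 0.08479.
P(NorthLine | evidence) = 0.01054 / 0.08479 ≈ 0.1243.

0.1243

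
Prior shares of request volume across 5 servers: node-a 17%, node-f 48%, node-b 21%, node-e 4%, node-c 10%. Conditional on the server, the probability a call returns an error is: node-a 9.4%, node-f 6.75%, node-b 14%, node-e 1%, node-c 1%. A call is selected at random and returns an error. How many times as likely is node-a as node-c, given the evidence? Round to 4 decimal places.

15.9800

By Bayes' rule, posterior ∝ prior × likelihood:
  node-a: 0.17 × 0.094 = 0.01598
  node-f: 0.48 × 0.0675 = 0.0324
  node-b: 0.21 × 0.14 = 0.0294
  node-e: 0.04 × 0.01 = 0.0004
  node-c: 0.1 × 0.01 = 0.001
Normalizing constant = 0.07918.
The ratio is 0.01598 / 0.001 (the normalizer cancels) = 15.9800.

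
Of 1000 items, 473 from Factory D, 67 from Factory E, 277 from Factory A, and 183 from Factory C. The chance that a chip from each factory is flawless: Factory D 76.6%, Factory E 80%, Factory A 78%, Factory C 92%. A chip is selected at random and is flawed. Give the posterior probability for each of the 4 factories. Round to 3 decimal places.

Factory D 0.554, Factory E 0.067, Factory A 0.305, Factory C 0.073

Taking complements, P(flawed | each) = Factory D 0.234, Factory E 0.2, Factory A 0.22, Factory C 0.08.
Compute prior × likelihood for every hypothesis:
  Factory D: 0.473 × 0.234 = 0.110682
  Factory E: 0.067 × 0.2 = 0.0134
  Factory A: 0.277 × 0.22 = 0.06094
  Factory C: 0.183 × 0.08 = 0.01464
Total = 0.199662.
P(Factory D | flawed) = 0.110682/0.199662 ≈ 0.554
P(Factory E | flawed) = 0.0134/0.199662 ≈ 0.067
P(Factory A | flawed) = 0.06094/0.199662 ≈ 0.305
P(Factory C | flawed) = 0.01464/0.199662 ≈ 0.073
(Check: 0.554+0.067+0.305+0.073 = 0.999.)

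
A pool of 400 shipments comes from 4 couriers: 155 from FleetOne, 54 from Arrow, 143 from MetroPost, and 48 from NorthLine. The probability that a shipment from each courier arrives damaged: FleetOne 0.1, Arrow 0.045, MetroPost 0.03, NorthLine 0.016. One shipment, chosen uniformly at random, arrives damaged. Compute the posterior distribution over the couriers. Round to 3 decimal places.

FleetOne 0.674, Arrow 0.106, MetroPost 0.187, NorthLine 0.033

Compute prior × likelihood for every hypothesis:
  FleetOne: 0.3875 × 0.1 = 0.03875
  Arrow: 0.135 × 0.045 = 0.006075
  MetroPost: 0.3575 × 0.03 = 0.010725
  NorthLine: 0.12 × 0.016 = 0.00192
Normalizing constant = 0.05747.
P(FleetOne | damaged) = 0.03875/0.05747 ≈ 0.674
P(Arrow | damaged) = 0.006075/0.05747 ≈ 0.106
P(MetroPost | damaged) = 0.010725/0.05747 ≈ 0.187
P(NorthLine | damaged) = 0.00192/0.05747 ≈ 0.033
(Check: 0.674+0.106+0.187+0.033 = 1.000.)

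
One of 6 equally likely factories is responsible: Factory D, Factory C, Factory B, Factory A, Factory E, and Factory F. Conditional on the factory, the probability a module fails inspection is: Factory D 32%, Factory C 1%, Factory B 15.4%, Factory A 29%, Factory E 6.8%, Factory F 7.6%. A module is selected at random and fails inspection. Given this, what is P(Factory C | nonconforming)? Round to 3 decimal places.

With a uniform prior (1/6 each), posterior ∝ likelihood:
  Factory D: 0.32
  Factory C: 0.01
  Factory B: 0.154
  Factory A: 0.29
  Factory E: 0.068
  Factory F: 0.076
Normalizing constant = 0.918.
P(Factory C | evidence) = 0.01 / 0.918 ≈ 0.011.

0.011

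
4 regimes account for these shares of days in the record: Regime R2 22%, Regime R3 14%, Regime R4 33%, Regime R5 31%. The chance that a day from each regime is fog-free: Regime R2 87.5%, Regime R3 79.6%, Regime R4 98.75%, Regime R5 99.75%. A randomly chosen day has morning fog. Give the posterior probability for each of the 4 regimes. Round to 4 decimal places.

Regime R2 0.4511, Regime R3 0.4685, Regime R4 0.0677, Regime R5 0.0127

Taking complements, P(fog | each) = Regime R2 0.125, Regime R3 0.204, Regime R4 0.0125, Regime R5 0.0025.
Compute prior × likelihood for every hypothesis:
  Regime R2: 0.22 × 0.125 = 0.0275
  Regime R3: 0.14 × 0.204 = 0.02856
  Regime R4: 0.33 × 0.0125 = 0.004125
  Regime R5: 0.31 × 0.0025 = 0.000775
Normalizing constant = 0.06096.
P(Regime R2 | fog) = 0.0275/0.06096 ≈ 0.4511
P(Regime R3 | fog) = 0.02856/0.06096 ≈ 0.4685
P(Regime R4 | fog) = 0.004125/0.06096 ≈ 0.0677
P(Regime R5 | fog) = 0.000775/0.06096 ≈ 0.0127
(Check: 0.4511+0.4685+0.0677+0.0127 = 1.0000.)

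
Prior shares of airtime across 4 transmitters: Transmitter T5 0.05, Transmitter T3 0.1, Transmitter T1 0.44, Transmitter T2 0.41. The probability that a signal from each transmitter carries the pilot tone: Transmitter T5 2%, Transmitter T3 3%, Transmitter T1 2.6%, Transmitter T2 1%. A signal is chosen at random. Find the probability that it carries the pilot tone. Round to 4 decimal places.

By Bayes' rule, posterior ∝ prior × likelihood:
  Transmitter T5: 0.05 × 0.02 = 0.001
  Transmitter T3: 0.1 × 0.03 = 0.003
  Transmitter T1: 0.44 × 0.026 = 0.01144
  Transmitter T2: 0.41 × 0.01 = 0.0041
P(pilot) = 0.001 + 0.003 + 0.01144 + 0.0041 = 0.01954 → 0.0195.

0.0195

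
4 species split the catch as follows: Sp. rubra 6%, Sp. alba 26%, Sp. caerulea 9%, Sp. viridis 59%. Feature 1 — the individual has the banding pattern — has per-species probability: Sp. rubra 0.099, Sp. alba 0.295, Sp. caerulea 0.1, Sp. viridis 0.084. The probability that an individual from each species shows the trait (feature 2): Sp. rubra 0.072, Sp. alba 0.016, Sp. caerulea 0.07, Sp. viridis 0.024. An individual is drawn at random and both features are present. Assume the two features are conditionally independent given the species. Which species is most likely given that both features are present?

Unnormalized posteriors (prior × likelihood):
  Sp. rubra: 0.06 × 0.099 × 0.072 = 0.00042768
  Sp. alba: 0.26 × 0.295 × 0.016 = 0.0012272
  Sp. caerulea: 0.09 × 0.1 × 0.07 = 0.00063
  Sp. viridis: 0.59 × 0.084 × 0.024 = 0.00118944
Sum = 0.00347432.
Largest term belongs to Sp. alba, so Sp. alba is most probable.

Sp. alba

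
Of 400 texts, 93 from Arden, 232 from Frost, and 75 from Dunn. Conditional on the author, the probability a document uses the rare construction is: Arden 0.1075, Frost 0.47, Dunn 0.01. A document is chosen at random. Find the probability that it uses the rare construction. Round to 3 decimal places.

Unnormalized posteriors (prior × likelihood):
  Arden: 0.2325 × 0.1075 = 0.02499375
  Frost: 0.58 × 0.47 = 0.2726
  Dunn: 0.1875 × 0.01 = 0.001875
P(rare-form) = 0.02499375 + 0.2726 + 0.001875 = 0.29946875 → 0.299.

0.299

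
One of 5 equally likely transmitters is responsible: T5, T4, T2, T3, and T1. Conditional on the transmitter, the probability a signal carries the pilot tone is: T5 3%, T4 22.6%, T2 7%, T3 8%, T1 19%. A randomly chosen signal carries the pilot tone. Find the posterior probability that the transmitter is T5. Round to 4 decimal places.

0.0503

With a uniform prior (1/5 each), posterior ∝ likelihood:
  T5: 0.03
  T4: 0.226
  T2: 0.07
  T3: 0.08
  T1: 0.19
Sum = 0.596.
P(T5 | evidence) = 0.03 / 0.596 ≈ 0.0503.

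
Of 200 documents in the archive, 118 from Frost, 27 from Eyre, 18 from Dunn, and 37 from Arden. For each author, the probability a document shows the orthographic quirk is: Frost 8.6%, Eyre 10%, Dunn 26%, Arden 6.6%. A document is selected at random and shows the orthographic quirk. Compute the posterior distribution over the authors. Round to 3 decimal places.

Frost 0.508, Eyre 0.135, Dunn 0.234, Arden 0.122

Compute prior × likelihood for every hypothesis:
  Frost: 0.59 × 0.086 = 0.05074
  Eyre: 0.135 × 0.1 = 0.0135
  Dunn: 0.09 × 0.26 = 0.0234
  Arden: 0.185 × 0.066 = 0.01221
Normalizing constant = 0.09985.
P(Frost | quirk) = 0.05074/0.09985 ≈ 0.508
P(Eyre | quirk) = 0.0135/0.09985 ≈ 0.135
P(Dunn | quirk) = 0.0234/0.09985 ≈ 0.234
P(Arden | quirk) = 0.01221/0.09985 ≈ 0.122
(Check: 0.508+0.135+0.234+0.122 = 0.999.)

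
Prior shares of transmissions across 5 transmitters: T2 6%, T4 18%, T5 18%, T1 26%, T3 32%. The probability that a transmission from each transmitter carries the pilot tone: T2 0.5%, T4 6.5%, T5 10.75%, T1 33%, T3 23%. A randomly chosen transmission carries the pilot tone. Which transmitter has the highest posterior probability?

Prior × likelihood for each hypothesis:
  T2: 0.06 × 0.005 = 0.0003
  T4: 0.18 × 0.065 = 0.0117
  T5: 0.18 × 0.1075 = 0.01935
  T1: 0.26 × 0.33 = 0.0858
  T3: 0.32 × 0.23 = 0.0736
Normalizing constant = 0.19075.
Largest term belongs to T1, so T1 is most probable.

T1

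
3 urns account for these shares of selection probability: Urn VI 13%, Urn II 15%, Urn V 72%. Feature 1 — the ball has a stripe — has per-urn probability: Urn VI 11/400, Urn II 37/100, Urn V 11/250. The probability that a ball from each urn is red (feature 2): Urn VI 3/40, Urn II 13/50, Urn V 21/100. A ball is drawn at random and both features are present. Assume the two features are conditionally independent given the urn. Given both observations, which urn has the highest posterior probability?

Prior × likelihood for each hypothesis:
  Urn VI: 0.13 × 0.0275 × 0.075 = 0.000268125
  Urn II: 0.15 × 0.37 × 0.26 = 0.01443
  Urn V: 0.72 × 0.044 × 0.21 = 0.0066528
Total = 0.021350925.
Largest term belongs to Urn II, so Urn II is most probable.

Urn II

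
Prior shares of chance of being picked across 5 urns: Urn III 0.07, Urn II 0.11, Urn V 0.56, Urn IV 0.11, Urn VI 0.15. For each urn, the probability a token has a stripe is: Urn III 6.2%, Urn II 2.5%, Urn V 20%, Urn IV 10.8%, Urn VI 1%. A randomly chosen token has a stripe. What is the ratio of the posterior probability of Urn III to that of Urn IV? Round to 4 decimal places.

0.3653

Prior × likelihood for each hypothesis:
  Urn III: 0.07 × 0.062 = 0.00434
  Urn II: 0.11 × 0.025 = 0.00275
  Urn V: 0.56 × 0.2 = 0.112
  Urn IV: 0.11 × 0.108 = 0.01188
  Urn VI: 0.15 × 0.01 = 0.0015
Sum = 0.13247.
The ratio is 0.00434 / 0.01188 (the normalizer cancels) = 0.3653.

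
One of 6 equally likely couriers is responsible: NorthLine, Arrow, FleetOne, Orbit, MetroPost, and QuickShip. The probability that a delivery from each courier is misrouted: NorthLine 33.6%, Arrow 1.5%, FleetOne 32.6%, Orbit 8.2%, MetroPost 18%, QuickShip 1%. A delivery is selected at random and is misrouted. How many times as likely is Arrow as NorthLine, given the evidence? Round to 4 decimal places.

0.0446

With a uniform prior (1/6 each), posterior ∝ likelihood:
  NorthLine: 0.336
  Arrow: 0.015
  FleetOne: 0.326
  Orbit: 0.082
  MetroPost: 0.18
  QuickShip: 0.01
Sum = 0.949.
The ratio is 0.015 / 0.336 (the normalizer cancels) = 0.0446.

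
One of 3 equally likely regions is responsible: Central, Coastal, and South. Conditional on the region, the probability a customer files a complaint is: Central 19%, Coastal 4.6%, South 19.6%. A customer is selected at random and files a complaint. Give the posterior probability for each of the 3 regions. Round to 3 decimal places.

Central 0.440, Coastal 0.106, South 0.454

Since the prior is uniform, the posterior is proportional to the likelihood:
  Central: 0.19
  Coastal: 0.046
  South: 0.196
Sum = 0.432.
P(Central | complaint) = 0.19/0.432 ≈ 0.440
P(Coastal | complaint) = 0.046/0.432 ≈ 0.106
P(South | complaint) = 0.196/0.432 ≈ 0.454
(Check: 0.440+0.106+0.454 = 1.000.)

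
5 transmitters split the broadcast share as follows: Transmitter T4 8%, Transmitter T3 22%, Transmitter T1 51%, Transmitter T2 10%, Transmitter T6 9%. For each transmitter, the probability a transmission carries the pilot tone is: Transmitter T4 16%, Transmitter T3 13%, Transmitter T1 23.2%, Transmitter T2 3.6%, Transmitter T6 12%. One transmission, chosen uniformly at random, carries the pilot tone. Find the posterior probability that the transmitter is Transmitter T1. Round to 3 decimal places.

0.680

By Bayes' rule, posterior ∝ prior × likelihood:
  Transmitter T4: 0.08 × 0.16 = 0.0128
  Transmitter T3: 0.22 × 0.13 = 0.0286
  Transmitter T1: 0.51 × 0.232 = 0.11832
  Transmitter T2: 0.1 × 0.036 = 0.0036
  Transmitter T6: 0.09 × 0.12 = 0.0108
Sum = 0.17412.
P(Transmitter T1 | evidence) = 0.11832 / 0.17412 ≈ 0.680.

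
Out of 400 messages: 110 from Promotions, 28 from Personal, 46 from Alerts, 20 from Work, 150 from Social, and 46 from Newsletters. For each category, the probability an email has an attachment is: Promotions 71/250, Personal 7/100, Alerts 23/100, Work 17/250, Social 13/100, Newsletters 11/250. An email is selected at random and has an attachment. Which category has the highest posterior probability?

Prior × likelihood for each hypothesis:
  Promotions: 0.275 × 0.284 = 0.0781
  Personal: 0.07 × 0.07 = 0.0049
  Alerts: 0.115 × 0.23 = 0.02645
  Work: 0.05 × 0.068 = 0.0034
  Social: 0.375 × 0.13 = 0.04875
  Newsletters: 0.115 × 0.044 = 0.00506
Sum = 0.16666.
Largest term belongs to Promotions, so Promotions is most probable.

Promotions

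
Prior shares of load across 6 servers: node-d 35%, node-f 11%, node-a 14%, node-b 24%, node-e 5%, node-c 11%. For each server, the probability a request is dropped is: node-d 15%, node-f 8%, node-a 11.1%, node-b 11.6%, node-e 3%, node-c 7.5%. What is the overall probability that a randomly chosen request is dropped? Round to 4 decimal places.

Compute prior × likelihood for every hypothesis:
  node-d: 0.35 × 0.15 = 0.0525
  node-f: 0.11 × 0.08 = 0.0088
  node-a: 0.14 × 0.111 = 0.01554
  node-b: 0.24 × 0.116 = 0.02784
  node-e: 0.05 × 0.03 = 0.0015
  node-c: 0.11 × 0.075 = 0.00825
P(dropped) = 0.0525 + 0.0088 + 0.01554 + 0.02784 + 0.0015 + 0.00825 = 0.11443 → 0.1144.

0.1144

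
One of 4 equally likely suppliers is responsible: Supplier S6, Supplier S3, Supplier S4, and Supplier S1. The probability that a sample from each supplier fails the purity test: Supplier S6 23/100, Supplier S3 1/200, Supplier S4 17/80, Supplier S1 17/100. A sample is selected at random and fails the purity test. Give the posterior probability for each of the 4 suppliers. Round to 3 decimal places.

Since the prior is uniform, the posterior is proportional to the likelihood:
  Supplier S6: 0.23
  Supplier S3: 0.005
  Supplier S4: 0.2125
  Supplier S1: 0.17
Normalizing constant = 0.6175.
P(Supplier S6 | off-spec) = 0.23/0.6175 ≈ 0.372
P(Supplier S3 | off-spec) = 0.005/0.6175 ≈ 0.008
P(Supplier S4 | off-spec) = 0.2125/0.6175 ≈ 0.344
P(Supplier S1 | off-spec) = 0.17/0.6175 ≈ 0.275
(Check: 0.372+0.008+0.344+0.275 = 0.999.)

Supplier S6 0.372, Supplier S3 0.008, Supplier S4 0.344, Supplier S1 0.275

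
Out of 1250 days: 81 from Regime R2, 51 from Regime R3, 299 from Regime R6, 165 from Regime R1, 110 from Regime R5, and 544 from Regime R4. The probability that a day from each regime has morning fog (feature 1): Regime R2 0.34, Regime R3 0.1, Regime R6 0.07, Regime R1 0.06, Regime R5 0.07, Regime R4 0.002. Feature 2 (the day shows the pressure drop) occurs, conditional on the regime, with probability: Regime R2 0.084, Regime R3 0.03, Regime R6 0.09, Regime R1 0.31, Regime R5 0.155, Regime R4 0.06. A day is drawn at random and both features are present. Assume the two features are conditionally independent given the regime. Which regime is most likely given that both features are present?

Regime R1

By Bayes' rule, posterior ∝ prior × likelihood:
  Regime R2: 0.0648 × 0.34 × 0.084 = 0.001850688
  Regime R3: 0.0408 × 0.1 × 0.03 = 0.0001224
  Regime R6: 0.2392 × 0.07 × 0.09 = 0.00150696
  Regime R1: 0.132 × 0.06 × 0.31 = 0.0024552
  Regime R5: 0.088 × 0.07 × 0.155 = 0.0009548
  Regime R4: 0.4352 × 0.002 × 0.06 = 0.000052224
Normalizing constant = 0.006942272.
Largest term belongs to Regime R1, so Regime R1 is most probable.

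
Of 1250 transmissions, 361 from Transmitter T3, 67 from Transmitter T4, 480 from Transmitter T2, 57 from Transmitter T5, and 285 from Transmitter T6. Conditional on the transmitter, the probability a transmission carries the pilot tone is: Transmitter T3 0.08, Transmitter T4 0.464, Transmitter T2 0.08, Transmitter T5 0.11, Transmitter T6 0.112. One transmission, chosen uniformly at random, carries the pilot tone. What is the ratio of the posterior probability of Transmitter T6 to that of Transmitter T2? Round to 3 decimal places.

0.831

Unnormalized posteriors (prior × likelihood):
  Transmitter T3: 0.2888 × 0.08 = 0.023104
  Transmitter T4: 0.0536 × 0.464 = 0.0248704
  Transmitter T2: 0.384 × 0.08 = 0.03072
  Transmitter T5: 0.0456 × 0.11 = 0.005016
  Transmitter T6: 0.228 × 0.112 = 0.025536
Total = 0.1092464.
The ratio is 0.025536 / 0.03072 (the normalizer cancels) = 0.831.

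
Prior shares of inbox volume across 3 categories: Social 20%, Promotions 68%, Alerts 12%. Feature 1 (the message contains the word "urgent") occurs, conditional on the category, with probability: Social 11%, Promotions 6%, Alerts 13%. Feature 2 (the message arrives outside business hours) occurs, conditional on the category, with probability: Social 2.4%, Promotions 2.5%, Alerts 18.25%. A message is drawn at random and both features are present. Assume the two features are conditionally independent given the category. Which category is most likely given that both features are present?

Alerts

By Bayes' rule, posterior ∝ prior × likelihood:
  Social: 0.2 × 0.11 × 0.024 = 0.000528
  Promotions: 0.68 × 0.06 × 0.025 = 0.00102
  Alerts: 0.12 × 0.13 × 0.1825 = 0.002847
Sum = 0.004395.
Largest term belongs to Alerts, so Alerts is most probable.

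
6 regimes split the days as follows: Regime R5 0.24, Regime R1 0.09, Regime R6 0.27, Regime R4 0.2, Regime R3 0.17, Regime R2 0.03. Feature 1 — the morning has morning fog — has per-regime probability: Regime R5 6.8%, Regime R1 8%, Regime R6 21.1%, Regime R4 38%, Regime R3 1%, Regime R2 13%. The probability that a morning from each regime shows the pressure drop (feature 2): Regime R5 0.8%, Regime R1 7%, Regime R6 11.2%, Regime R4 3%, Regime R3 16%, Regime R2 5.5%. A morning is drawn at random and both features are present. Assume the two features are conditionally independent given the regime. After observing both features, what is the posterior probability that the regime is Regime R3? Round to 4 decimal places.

Prior × likelihood for each hypothesis:
  Regime R5: 0.24 × 0.068 × 0.008 = 0.00013056
  Regime R1: 0.09 × 0.08 × 0.07 = 0.000504
  Regime R6: 0.27 × 0.211 × 0.112 = 0.00638064
  Regime R4: 0.2 × 0.38 × 0.03 = 0.00228
  Regime R3: 0.17 × 0.01 × 0.16 = 0.000272
  Regime R2: 0.03 × 0.13 × 0.055 = 0.0002145
Normalizing constant = 0.0097817.
P(Regime R3 | evidence) = 0.000272 / 0.0097817 ≈ 0.0278.

0.0278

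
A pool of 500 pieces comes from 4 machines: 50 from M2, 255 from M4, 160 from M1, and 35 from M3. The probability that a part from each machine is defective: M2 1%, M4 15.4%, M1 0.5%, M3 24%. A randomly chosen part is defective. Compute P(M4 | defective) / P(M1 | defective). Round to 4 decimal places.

49.0875

Prior × likelihood for each hypothesis:
  M2: 0.1 × 0.01 = 0.001
  M4: 0.51 × 0.154 = 0.07854
  M1: 0.32 × 0.005 = 0.0016
  M3: 0.07 × 0.24 = 0.0168
Total = 0.09794.
The ratio is 0.07854 / 0.0016 (the normalizer cancels) = 49.0875.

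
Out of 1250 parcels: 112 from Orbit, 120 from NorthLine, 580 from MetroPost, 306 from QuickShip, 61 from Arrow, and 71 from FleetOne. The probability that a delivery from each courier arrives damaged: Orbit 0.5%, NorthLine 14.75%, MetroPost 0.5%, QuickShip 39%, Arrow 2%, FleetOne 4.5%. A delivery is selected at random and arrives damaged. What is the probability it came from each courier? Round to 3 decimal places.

Orbit 0.004, NorthLine 0.122, MetroPost 0.020, QuickShip 0.824, Arrow 0.008, FleetOne 0.022

Compute prior × likelihood for every hypothesis:
  Orbit: 0.0896 × 0.005 = 0.000448
  NorthLine: 0.096 × 0.1475 = 0.01416
  MetroPost: 0.464 × 0.005 = 0.00232
  QuickShip: 0.2448 × 0.39 = 0.095472
  Arrow: 0.0488 × 0.02 = 0.000976
  FleetOne: 0.0568 × 0.045 = 0.002556
Sum = 0.115932.
P(Orbit | damaged) = 0.000448/0.115932 ≈ 0.004
P(NorthLine | damaged) = 0.01416/0.115932 ≈ 0.122
P(MetroPost | damaged) = 0.00232/0.115932 ≈ 0.020
P(QuickShip | damaged) = 0.095472/0.115932 ≈ 0.824
P(Arrow | damaged) = 0.000976/0.115932 ≈ 0.008
P(FleetOne | damaged) = 0.002556/0.115932 ≈ 0.022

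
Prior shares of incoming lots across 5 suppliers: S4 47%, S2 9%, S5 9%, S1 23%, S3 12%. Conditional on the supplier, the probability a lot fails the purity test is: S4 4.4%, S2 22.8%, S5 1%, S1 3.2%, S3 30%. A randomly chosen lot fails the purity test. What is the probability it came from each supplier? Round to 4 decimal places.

S4 0.2420, S2 0.2401, S5 0.0105, S1 0.0861, S3 0.4212

By Bayes' rule, posterior ∝ prior × likelihood:
  S4: 0.47 × 0.044 = 0.02068
  S2: 0.09 × 0.228 = 0.02052
  S5: 0.09 × 0.01 = 0.0009
  S1: 0.23 × 0.032 = 0.00736
  S3: 0.12 × 0.3 = 0.036
Normalizing constant = 0.08546.
P(S4 | off-spec) = 0.02068/0.08546 ≈ 0.2420
P(S2 | off-spec) = 0.02052/0.08546 ≈ 0.2401
P(S5 | off-spec) = 0.0009/0.08546 ≈ 0.0105
P(S1 | off-spec) = 0.00736/0.08546 ≈ 0.0861
P(S3 | off-spec) = 0.036/0.08546 ≈ 0.4212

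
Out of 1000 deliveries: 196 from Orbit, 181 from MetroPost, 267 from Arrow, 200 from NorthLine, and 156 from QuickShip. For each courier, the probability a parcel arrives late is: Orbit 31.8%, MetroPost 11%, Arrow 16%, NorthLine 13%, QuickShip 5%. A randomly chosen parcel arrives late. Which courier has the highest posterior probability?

Orbit

By Bayes' rule, posterior ∝ prior × likelihood:
  Orbit: 0.196 × 0.318 = 0.062328
  MetroPost: 0.181 × 0.11 = 0.01991
  Arrow: 0.267 × 0.16 = 0.04272
  NorthLine: 0.2 × 0.13 = 0.026
  QuickShip: 0.156 × 0.05 = 0.0078
Normalizing constant = 0.158758.
Largest term belongs to Orbit, so Orbit is most probable.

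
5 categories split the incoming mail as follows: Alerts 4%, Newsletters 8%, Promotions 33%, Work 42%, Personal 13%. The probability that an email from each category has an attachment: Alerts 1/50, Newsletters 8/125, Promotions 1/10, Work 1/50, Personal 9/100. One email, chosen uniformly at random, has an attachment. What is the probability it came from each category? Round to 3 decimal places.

Alerts 0.014, Newsletters 0.087, Promotions 0.559, Work 0.142, Personal 0.198

Compute prior × likelihood for every hypothesis:
  Alerts: 0.04 × 0.02 = 0.0008
  Newsletters: 0.08 × 0.064 = 0.00512
  Promotions: 0.33 × 0.1 = 0.033
  Work: 0.42 × 0.02 = 0.0084
  Personal: 0.13 × 0.09 = 0.0117
Normalizing constant = 0.05902.
P(Alerts | attachment) = 0.0008/0.05902 ≈ 0.014
P(Newsletters | attachment) = 0.00512/0.05902 ≈ 0.087
P(Promotions | attachment) = 0.033/0.05902 ≈ 0.559
P(Work | attachment) = 0.0084/0.05902 ≈ 0.142
P(Personal | attachment) = 0.0117/0.05902 ≈ 0.198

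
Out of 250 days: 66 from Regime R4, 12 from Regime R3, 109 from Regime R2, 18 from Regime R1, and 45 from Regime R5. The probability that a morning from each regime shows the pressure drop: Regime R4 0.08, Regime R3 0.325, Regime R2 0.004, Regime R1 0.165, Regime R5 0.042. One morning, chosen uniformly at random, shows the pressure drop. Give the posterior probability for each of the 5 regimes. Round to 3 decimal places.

Regime R4 0.365, Regime R3 0.269, Regime R2 0.030, Regime R1 0.205, Regime R5 0.131

By Bayes' rule, posterior ∝ prior × likelihood:
  Regime R4: 0.264 × 0.08 = 0.02112
  Regime R3: 0.048 × 0.325 = 0.0156
  Regime R2: 0.436 × 0.004 = 0.001744
  Regime R1: 0.072 × 0.165 = 0.01188
  Regime R5: 0.18 × 0.042 = 0.00756
Sum = 0.057904.
P(Regime R4 | drop) = 0.02112/0.057904 ≈ 0.365
P(Regime R3 | drop) = 0.0156/0.057904 ≈ 0.269
P(Regime R2 | drop) = 0.001744/0.057904 ≈ 0.030
P(Regime R1 | drop) = 0.01188/0.057904 ≈ 0.205
P(Regime R5 | drop) = 0.00756/0.057904 ≈ 0.131
(Check: 0.365+0.269+0.030+0.205+0.131 = 1.000.)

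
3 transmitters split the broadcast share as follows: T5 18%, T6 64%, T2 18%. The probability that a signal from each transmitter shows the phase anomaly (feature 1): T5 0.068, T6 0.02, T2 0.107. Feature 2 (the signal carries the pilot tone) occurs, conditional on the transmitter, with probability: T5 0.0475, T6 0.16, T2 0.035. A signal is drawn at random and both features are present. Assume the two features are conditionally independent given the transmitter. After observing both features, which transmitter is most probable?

Compute prior × likelihood for every hypothesis:
  T5: 0.18 × 0.068 × 0.0475 = 0.0005814
  T6: 0.64 × 0.02 × 0.16 = 0.002048
  T2: 0.18 × 0.107 × 0.035 = 0.0006741
Sum = 0.0033035.
Largest term belongs to T6, so T6 is most probable.

T6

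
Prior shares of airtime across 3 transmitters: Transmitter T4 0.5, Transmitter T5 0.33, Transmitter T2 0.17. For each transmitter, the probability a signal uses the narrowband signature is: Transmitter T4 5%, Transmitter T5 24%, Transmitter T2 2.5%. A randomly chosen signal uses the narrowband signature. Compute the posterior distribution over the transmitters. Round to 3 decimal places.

Transmitter T4 0.231, Transmitter T5 0.730, Transmitter T2 0.039

By Bayes' rule, posterior ∝ prior × likelihood:
  Transmitter T4: 0.5 × 0.05 = 0.025
  Transmitter T5: 0.33 × 0.24 = 0.0792
  Transmitter T2: 0.17 × 0.025 = 0.00425
Normalizing constant = 0.10845.
P(Transmitter T4 | narrowband) = 0.025/0.10845 ≈ 0.231
P(Transmitter T5 | narrowband) = 0.0792/0.10845 ≈ 0.730
P(Transmitter T2 | narrowband) = 0.00425/0.10845 ≈ 0.039
(Check: 0.231+0.730+0.039 = 1.000.)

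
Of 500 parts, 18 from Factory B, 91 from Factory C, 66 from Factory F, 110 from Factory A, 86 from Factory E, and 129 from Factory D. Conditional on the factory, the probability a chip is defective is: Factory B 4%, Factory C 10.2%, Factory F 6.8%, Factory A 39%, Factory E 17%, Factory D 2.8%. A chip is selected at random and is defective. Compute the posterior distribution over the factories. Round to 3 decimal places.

Factory B 0.010, Factory C 0.123, Factory F 0.059, Factory A 0.567, Factory E 0.193, Factory D 0.048

By Bayes' rule, posterior ∝ prior × likelihood:
  Factory B: 0.036 × 0.04 = 0.00144
  Factory C: 0.182 × 0.102 = 0.018564
  Factory F: 0.132 × 0.068 = 0.008976
  Factory A: 0.22 × 0.39 = 0.0858
  Factory E: 0.172 × 0.17 = 0.02924
  Factory D: 0.258 × 0.028 = 0.007224
Normalizing constant = 0.151244.
P(Factory B | defective) = 0.00144/0.151244 ≈ 0.010
P(Factory C | defective) = 0.018564/0.151244 ≈ 0.123
P(Factory F | defective) = 0.008976/0.151244 ≈ 0.059
P(Factory A | defective) = 0.0858/0.151244 ≈ 0.567
P(Factory E | defective) = 0.02924/0.151244 ≈ 0.193
P(Factory D | defective) = 0.007224/0.151244 ≈ 0.048
(Check: 0.010+0.123+0.059+0.567+0.193+0.048 = 1.000.)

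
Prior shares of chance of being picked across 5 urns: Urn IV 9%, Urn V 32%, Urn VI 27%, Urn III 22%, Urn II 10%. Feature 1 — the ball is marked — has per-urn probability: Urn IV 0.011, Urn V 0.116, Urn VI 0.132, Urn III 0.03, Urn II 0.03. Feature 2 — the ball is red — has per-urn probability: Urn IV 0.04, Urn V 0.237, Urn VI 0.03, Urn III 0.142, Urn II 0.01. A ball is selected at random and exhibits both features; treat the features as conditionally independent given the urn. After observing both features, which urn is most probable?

Prior × likelihood for each hypothesis:
  Urn IV: 0.09 × 0.011 × 0.04 = 0.0000396
  Urn V: 0.32 × 0.116 × 0.237 = 0.00879744
  Urn VI: 0.27 × 0.132 × 0.03 = 0.0010692
  Urn III: 0.22 × 0.03 × 0.142 = 0.0009372
  Urn II: 0.1 × 0.03 × 0.01 = 0.00003
Sum = 0.01087344.
Largest term belongs to Urn V, so Urn V is most probable.

Urn V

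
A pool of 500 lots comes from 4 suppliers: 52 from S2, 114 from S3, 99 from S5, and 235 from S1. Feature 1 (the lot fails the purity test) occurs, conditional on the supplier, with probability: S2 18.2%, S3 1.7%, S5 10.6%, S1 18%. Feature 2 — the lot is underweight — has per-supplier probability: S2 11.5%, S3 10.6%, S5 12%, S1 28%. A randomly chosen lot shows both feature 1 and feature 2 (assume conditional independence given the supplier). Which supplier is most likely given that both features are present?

S1

By Bayes' rule, posterior ∝ prior × likelihood:
  S2: 0.104 × 0.182 × 0.115 = 0.00217672
  S3: 0.228 × 0.017 × 0.106 = 0.000410856
  S5: 0.198 × 0.106 × 0.12 = 0.00251856
  S1: 0.47 × 0.18 × 0.28 = 0.023688
Total = 0.028794136.
Largest term belongs to S1, so S1 is most probable.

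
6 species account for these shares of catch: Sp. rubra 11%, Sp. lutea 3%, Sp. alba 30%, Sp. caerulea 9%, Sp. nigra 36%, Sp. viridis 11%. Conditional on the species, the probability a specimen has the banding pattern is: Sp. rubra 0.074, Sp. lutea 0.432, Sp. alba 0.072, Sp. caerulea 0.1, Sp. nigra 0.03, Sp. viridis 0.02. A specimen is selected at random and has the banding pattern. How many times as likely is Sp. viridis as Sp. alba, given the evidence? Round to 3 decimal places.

0.102

Unnormalized posteriors (prior × likelihood):
  Sp. rubra: 0.11 × 0.074 = 0.00814
  Sp. lutea: 0.03 × 0.432 = 0.01296
  Sp. alba: 0.3 × 0.072 = 0.0216
  Sp. caerulea: 0.09 × 0.1 = 0.009
  Sp. nigra: 0.36 × 0.03 = 0.0108
  Sp. viridis: 0.11 × 0.02 = 0.0022
Total = 0.0647.
The ratio is 0.0022 / 0.0216 (the normalizer cancels) = 0.102.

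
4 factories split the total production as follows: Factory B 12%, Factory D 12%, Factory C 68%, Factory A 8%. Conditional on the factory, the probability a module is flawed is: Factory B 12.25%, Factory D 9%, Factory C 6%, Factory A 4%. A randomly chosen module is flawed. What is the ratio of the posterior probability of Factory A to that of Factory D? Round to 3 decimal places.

Prior × likelihood for each hypothesis:
  Factory B: 0.12 × 0.1225 = 0.0147
  Factory D: 0.12 × 0.09 = 0.0108
  Factory C: 0.68 × 0.06 = 0.0408
  Factory A: 0.08 × 0.04 = 0.0032
Total = 0.0695.
The ratio is 0.0032 / 0.0108 (the normalizer cancels) = 0.296.

0.296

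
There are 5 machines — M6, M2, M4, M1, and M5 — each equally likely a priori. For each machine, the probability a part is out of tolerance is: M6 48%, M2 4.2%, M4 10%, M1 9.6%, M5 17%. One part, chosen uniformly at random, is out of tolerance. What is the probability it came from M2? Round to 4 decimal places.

0.0473

With a uniform prior (1/5 each), posterior ∝ likelihood:
  M6: 0.48
  M2: 0.042
  M4: 0.1
  M1: 0.096
  M5: 0.17
Normalizing constant = 0.888.
P(M2 | evidence) = 0.042 / 0.888 ≈ 0.0473.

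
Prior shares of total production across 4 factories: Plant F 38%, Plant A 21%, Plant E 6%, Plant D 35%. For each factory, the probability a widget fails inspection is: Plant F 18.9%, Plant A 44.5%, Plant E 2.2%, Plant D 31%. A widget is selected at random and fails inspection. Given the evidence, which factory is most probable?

Plant D

Compute prior × likelihood for every hypothesis:
  Plant F: 0.38 × 0.189 = 0.07182
  Plant A: 0.21 × 0.445 = 0.09345
  Plant E: 0.06 × 0.022 = 0.00132
  Plant D: 0.35 × 0.31 = 0.1085
Sum = 0.27509.
Largest term belongs to Plant D, so Plant D is most probable.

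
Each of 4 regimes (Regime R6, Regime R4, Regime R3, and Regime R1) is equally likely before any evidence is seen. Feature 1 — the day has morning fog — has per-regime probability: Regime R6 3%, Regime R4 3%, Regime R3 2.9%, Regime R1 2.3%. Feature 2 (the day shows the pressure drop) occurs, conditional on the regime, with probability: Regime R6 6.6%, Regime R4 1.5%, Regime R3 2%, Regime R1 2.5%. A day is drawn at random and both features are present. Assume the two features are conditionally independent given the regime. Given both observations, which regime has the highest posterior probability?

With a uniform prior (1/4 each), posterior ∝ likelihood:
  Regime R6: 0.03 × 0.066 = 0.00198
  Regime R4: 0.03 × 0.015 = 0.00045
  Regime R3: 0.029 × 0.02 = 0.00058
  Regime R1: 0.023 × 0.025 = 0.000575
Normalizing constant = 0.003585.
Largest term belongs to Regime R6, so Regime R6 is most probable.

Regime R6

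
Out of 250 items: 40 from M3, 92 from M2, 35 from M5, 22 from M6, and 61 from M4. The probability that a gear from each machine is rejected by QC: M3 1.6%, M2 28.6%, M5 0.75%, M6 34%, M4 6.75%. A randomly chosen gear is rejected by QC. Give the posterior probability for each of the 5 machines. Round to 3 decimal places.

M3 0.016, M2 0.678, M5 0.007, M6 0.193, M4 0.106

Compute prior × likelihood for every hypothesis:
  M3: 0.16 × 0.016 = 0.00256
  M2: 0.368 × 0.286 = 0.105248
  M5: 0.14 × 0.0075 = 0.00105
  M6: 0.088 × 0.34 = 0.02992
  M4: 0.244 × 0.0675 = 0.01647
Normalizing constant = 0.155248.
P(M3 | rejected) = 0.00256/0.155248 ≈ 0.016
P(M2 | rejected) = 0.105248/0.155248 ≈ 0.678
P(M5 | rejected) = 0.00105/0.155248 ≈ 0.007
P(M6 | rejected) = 0.02992/0.155248 ≈ 0.193
P(M4 | rejected) = 0.01647/0.155248 ≈ 0.106
(Check: 0.016+0.678+0.007+0.193+0.106 = 1.000.)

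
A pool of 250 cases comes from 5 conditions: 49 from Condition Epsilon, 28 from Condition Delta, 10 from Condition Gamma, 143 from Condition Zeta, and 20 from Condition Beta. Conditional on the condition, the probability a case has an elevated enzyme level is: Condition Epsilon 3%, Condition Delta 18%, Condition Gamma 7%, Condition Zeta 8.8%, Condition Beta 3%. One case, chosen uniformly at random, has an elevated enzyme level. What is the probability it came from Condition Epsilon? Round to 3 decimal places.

Compute prior × likelihood for every hypothesis:
  Condition Epsilon: 0.196 × 0.03 = 0.00588
  Condition Delta: 0.112 × 0.18 = 0.02016
  Condition Gamma: 0.04 × 0.07 = 0.0028
  Condition Zeta: 0.572 × 0.088 = 0.050336
  Condition Beta: 0.08 × 0.03 = 0.0024
Total = 0.081576.
P(Condition Epsilon | evidence) = 0.00588 / 0.081576 ≈ 0.072.

0.072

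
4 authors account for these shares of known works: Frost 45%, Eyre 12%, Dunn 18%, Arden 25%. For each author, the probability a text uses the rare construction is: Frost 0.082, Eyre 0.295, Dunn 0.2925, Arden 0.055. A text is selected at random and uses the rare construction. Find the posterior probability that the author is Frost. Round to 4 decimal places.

0.2660

Unnormalized posteriors (prior × likelihood):
  Frost: 0.45 × 0.082 = 0.0369
  Eyre: 0.12 × 0.295 = 0.0354
  Dunn: 0.18 × 0.2925 = 0.05265
  Arden: 0.25 × 0.055 = 0.01375
Sum = 0.1387.
P(Frost | evidence) = 0.0369 / 0.1387 ≈ 0.2660.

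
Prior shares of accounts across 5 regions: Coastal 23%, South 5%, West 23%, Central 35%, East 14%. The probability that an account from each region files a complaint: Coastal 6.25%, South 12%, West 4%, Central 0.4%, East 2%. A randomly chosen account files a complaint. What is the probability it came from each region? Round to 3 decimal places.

Prior × likelihood for each hypothesis:
  Coastal: 0.23 × 0.0625 = 0.014375
  South: 0.05 × 0.12 = 0.006
  West: 0.23 × 0.04 = 0.0092
  Central: 0.35 × 0.004 = 0.0014
  East: 0.14 × 0.02 = 0.0028
Normalizing constant = 0.033775.
P(Coastal | complaint) = 0.014375/0.033775 ≈ 0.426
P(South | complaint) = 0.006/0.033775 ≈ 0.178
P(West | complaint) = 0.0092/0.033775 ≈ 0.272
P(Central | complaint) = 0.0014/0.033775 ≈ 0.041
P(East | complaint) = 0.0028/0.033775 ≈ 0.083
(Check: 0.426+0.178+0.272+0.041+0.083 = 1.000.)

Coastal 0.426, South 0.178, West 0.272, Central 0.041, East 0.083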